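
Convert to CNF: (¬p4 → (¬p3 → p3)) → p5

(¬p4 → (¬p3 → p3)) → p5
≡ ¬(¬p4 → (¬p3 → p3)) ∨ p5   [eliminate →]
≡ ¬(¬¬p4 ∨ (¬p3 → p3)) ∨ p5   [eliminate →]
≡ ¬(¬¬p4 ∨ ¬¬p3 ∨ p3) ∨ p5   [eliminate →]
≡ (¬¬¬p4 ∧ ¬¬¬p3 ∧ ¬p3) ∨ p5   [De Morgan]
≡ (¬p4 ∧ ¬¬¬p3 ∧ ¬p3) ∨ p5   [double negation]
≡ (¬p4 ∧ ¬p3 ∧ ¬p3) ∨ p5   [double negation]
≡ (¬p4 ∨ p5) ∧ (¬p3 ∨ p5) ∧ (¬p3 ∨ p5)   [distribute ∨ over ∧]
≡ (¬p4 ∨ p5) ∧ (¬p3 ∨ p5)   [simplify]

(¬p4 ∨ p5) ∧ (¬p3 ∨ p5)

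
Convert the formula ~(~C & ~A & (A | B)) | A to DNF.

~(~C & ~A & (A | B)) | A
≡ ~~C | ~~A | ~(A | B) | A
≡ C | ~~A | ~(A | B) | A
≡ C | A | ~(A | B) | A
≡ C | A | (~A & ~B) | A
≡ C | A | (~A & ~B)

C | A | (~A & ~B)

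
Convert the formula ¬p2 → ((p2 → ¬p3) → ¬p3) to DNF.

p2 ∨ ¬p3

¬p2 → ((p2 → ¬p3) → ¬p3)
≡ ¬¬p2 ∨ ((p2 → ¬p3) → ¬p3)   — eliminate →
≡ ¬¬p2 ∨ ¬(p2 → ¬p3) ∨ ¬p3   — eliminate →
≡ ¬¬p2 ∨ ¬(¬p2 ∨ ¬p3) ∨ ¬p3   — eliminate →
≡ p2 ∨ ¬(¬p2 ∨ ¬p3) ∨ ¬p3   — double negation
≡ p2 ∨ (¬¬p2 ∧ ¬¬p3) ∨ ¬p3   — De Morgan
≡ p2 ∨ (p2 ∧ ¬¬p3) ∨ ¬p3   — double negation
≡ p2 ∨ (p2 ∧ p3) ∨ ¬p3   — double negation
≡ p2 ∨ ¬p3   — simplify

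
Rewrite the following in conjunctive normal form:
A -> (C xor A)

A -> (C xor A)
≡ ~A | (C xor A)   (eliminate ->)
≡ ~A | ((C | A) & ~(C & A))   (expand xor)
≡ ~A | ((C | A) & (~C | ~A))   (De Morgan)
≡ (~A | C | A) & (~A | ~C | ~A)   (distribute | over &)
≡ ~A | ~C   (simplify)

~A | ~C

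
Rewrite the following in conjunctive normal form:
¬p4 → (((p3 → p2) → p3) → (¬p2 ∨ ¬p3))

p4 ∨ ¬p3 ∨ ¬p2

¬p4 → (((p3 → p2) → p3) → (¬p2 ∨ ¬p3))
≡ ¬¬p4 ∨ (((p3 → p2) → p3) → (¬p2 ∨ ¬p3))
≡ ¬¬p4 ∨ ¬((p3 → p2) → p3) ∨ ¬p2 ∨ ¬p3
≡ ¬¬p4 ∨ ¬(¬(p3 → p2) ∨ p3) ∨ ¬p2 ∨ ¬p3
≡ ¬¬p4 ∨ ¬(¬(¬p3 ∨ p2) ∨ p3) ∨ ¬p2 ∨ ¬p3
≡ p4 ∨ ¬(¬(¬p3 ∨ p2) ∨ p3) ∨ ¬p2 ∨ ¬p3
≡ p4 ∨ (¬¬(¬p3 ∨ p2) ∧ ¬p3) ∨ ¬p2 ∨ ¬p3
≡ p4 ∨ ((¬p3 ∨ p2) ∧ ¬p3) ∨ ¬p2 ∨ ¬p3
≡ (p4 ∨ ¬p3 ∨ p2 ∨ ¬p2 ∨ ¬p3) ∧ (p4 ∨ ¬p3 ∨ ¬p2 ∨ ¬p3)
≡ p4 ∨ ¬p3 ∨ ¬p2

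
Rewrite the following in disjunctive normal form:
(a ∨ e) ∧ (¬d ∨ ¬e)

(a ∨ e) ∧ (¬d ∨ ¬e)
⇔ a ∧ ¬d ∨ a ∧ ¬e ∨ e ∧ ¬d ∨ e ∧ ¬e
⇔ a ∧ ¬d ∨ a ∧ ¬e ∨ e ∧ ¬d

a ∧ ¬d ∨ a ∧ ¬e ∨ e ∧ ¬d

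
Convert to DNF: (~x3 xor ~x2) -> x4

(x3 & x2) | (~x2 & ~x3) | x4

(~x3 xor ~x2) -> x4
= ~(~x3 xor ~x2) | x4   [eliminate ->]
= ~((~x3 & ~~x2) | (~~x3 & ~x2)) | x4   [expand xor]
= (~(~x3 & ~~x2) & ~(~~x3 & ~x2)) | x4   [De Morgan]
= ((~~x3 | ~~~x2) & ~(~~x3 & ~x2)) | x4   [De Morgan]
= ((x3 | ~~~x2) & ~(~~x3 & ~x2)) | x4   [double negation]
= ((x3 | ~x2) & ~(~~x3 & ~x2)) | x4   [double negation]
= ((x3 | ~x2) & (~~~x3 | ~~x2)) | x4   [De Morgan]
= ((x3 | ~x2) & (~x3 | ~~x2)) | x4   [double negation]
= ((x3 | ~x2) & (~x3 | x2)) | x4   [double negation]
= (x3 & ~x3) | (x3 & x2) | (~x2 & ~x3) | (~x2 & x2) | x4   [distribute & over |]
= (x3 & x2) | (~x2 & ~x3) | x4   [simplify]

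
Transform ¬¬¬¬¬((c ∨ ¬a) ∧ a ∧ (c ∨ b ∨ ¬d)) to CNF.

¬¬¬¬¬((c ∨ ¬a) ∧ a ∧ (c ∨ b ∨ ¬d))
⇔ ¬¬¬((c ∨ ¬a) ∧ a ∧ (c ∨ b ∨ ¬d))   (double negation)
⇔ ¬((c ∨ ¬a) ∧ a ∧ (c ∨ b ∨ ¬d))   (double negation)
⇔ ¬(c ∨ ¬a) ∨ ¬a ∨ ¬(c ∨ b ∨ ¬d)   (De Morgan)
⇔ (¬c ∧ ¬¬a) ∨ ¬a ∨ ¬(c ∨ b ∨ ¬d)   (De Morgan)
⇔ (¬c ∧ a) ∨ ¬a ∨ ¬(c ∨ b ∨ ¬d)   (double negation)
⇔ (¬c ∧ a) ∨ ¬a ∨ (¬c ∧ ¬b ∧ ¬¬d)   (De Morgan)
⇔ (¬c ∧ a) ∨ ¬a ∨ (¬c ∧ ¬b ∧ d)   (double negation)
⇔ (¬c ∨ ¬a ∨ ¬c) ∧ (¬c ∨ ¬a ∨ ¬b) ∧ (¬c ∨ ¬a ∨ d) ∧ (a ∨ ¬a ∨ ¬c) ∧ (a ∨ ¬a ∨ ¬b) ∧ (a ∨ ¬a ∨ d)   (distribute ∨ over ∧)
⇔ ¬c ∨ ¬a   (simplify)

¬c ∨ ¬a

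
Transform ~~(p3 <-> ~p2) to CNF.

(~p3 | ~p2) & (p2 | p3)

~~(p3 <-> ~p2)
≡ ~~((p3 -> ~p2) & (~p2 -> p3))   (eliminate <->)
≡ ~~((~p3 | ~p2) & (~p2 -> p3))   (eliminate ->)
≡ ~~((~p3 | ~p2) & (~~p2 | p3))   (eliminate ->)
≡ (~p3 | ~p2) & (~~p2 | p3)   (double negation)
≡ (~p3 | ~p2) & (p2 | p3)   (double negation)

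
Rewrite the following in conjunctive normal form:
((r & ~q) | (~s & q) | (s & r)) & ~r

(r | ~s) & (r | q) & ~r

((r & ~q) | (~s & q) | (s & r)) & ~r
≡ (r | ~s | s) & (r | ~s | r) & (r | q | s) & (r | q | r) & (~q | ~s | s) & (~q | ~s | r) & (~q | q | s) & (~q | q | r) & ~r   [distribute | over &]
≡ (r | ~s) & (r | q) & ~r   [simplify]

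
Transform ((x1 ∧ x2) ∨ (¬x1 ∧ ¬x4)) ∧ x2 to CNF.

(x1 ∨ ¬x4) ∧ x2

((x1 ∧ x2) ∨ (¬x1 ∧ ¬x4)) ∧ x2
≡ (x1 ∨ ¬x1) ∧ (x1 ∨ ¬x4) ∧ (x2 ∨ ¬x1) ∧ (x2 ∨ ¬x4) ∧ x2   — distribute ∨ over ∧
≡ (x1 ∨ ¬x4) ∧ x2   — simplify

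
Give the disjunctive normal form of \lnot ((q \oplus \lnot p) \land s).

\lnot ((q \oplus \lnot p) \land s)
≡ \lnot (((q \land \lnot \lnot p) \lor (\lnot q \land \lnot p)) \land s)   (expand \oplus)
≡ \lnot ((q \land \lnot \lnot p) \lor (\lnot q \land \lnot p)) \lor \lnot s   (De Morgan)
≡ (\lnot (q \land \lnot \lnot p) \land \lnot (\lnot q \land \lnot p)) \lor \lnot s   (De Morgan)
≡ ((\lnot q \lor \lnot \lnot \lnot p) \land \lnot (\lnot q \land \lnot p)) \lor \lnot s   (De Morgan)
≡ ((\lnot q \lor \lnot p) \land \lnot (\lnot q \land \lnot p)) \lor \lnot s   (double negation)
≡ ((\lnot q \lor \lnot p) \land (\lnot \lnot q \lor \lnot \lnot p)) \lor \lnot s   (De Morgan)
≡ ((\lnot q \lor \lnot p) \land (q \lor \lnot \lnot p)) \lor \lnot s   (double negation)
≡ ((\lnot q \lor \lnot p) \land (q \lor p)) \lor \lnot s   (double negation)
≡ (\lnot q \land q) \lor (\lnot q \land p) \lor (\lnot p \land q) \lor (\lnot p \land p) \lor \lnot s   (distribute \land over \lor)
≡ (\lnot q \land p) \lor (\lnot p \land q) \lor \lnot s   (simplify)

(\lnot q \land p) \lor (\lnot p \land q) \lor \lnot s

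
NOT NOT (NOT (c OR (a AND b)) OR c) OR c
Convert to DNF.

NOT NOT (NOT (c OR (a AND b)) OR c) OR c
⇔ NOT (c OR (a AND b)) OR c OR c   [double negation]
⇔ (NOT c AND NOT (a AND b)) OR c OR c   [De Morgan]
⇔ (NOT c AND (NOT a OR NOT b)) OR c OR c   [De Morgan]
⇔ (NOT c AND NOT a) OR (NOT c AND NOT b) OR c OR c   [distribute AND over OR]
⇔ (NOT c AND NOT a) OR (NOT c AND NOT b) OR c   [simplify]

(NOT c AND NOT a) OR (NOT c AND NOT b) OR c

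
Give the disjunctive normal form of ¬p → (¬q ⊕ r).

¬p → (¬q ⊕ r)
⇔ ¬¬p ∨ (¬q ⊕ r)   (eliminate →)
⇔ ¬¬p ∨ (¬q ∧ ¬r) ∨ (¬¬q ∧ r)   (expand ⊕)
⇔ p ∨ (¬q ∧ ¬r) ∨ (¬¬q ∧ r)   (double negation)
⇔ p ∨ (¬q ∧ ¬r) ∨ (q ∧ r)   (double negation)

p ∨ (¬q ∧ ¬r) ∨ (q ∧ r)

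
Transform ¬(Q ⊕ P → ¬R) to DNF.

¬(Q ⊕ P → ¬R)
⇔ ¬(¬(Q ⊕ P) ∨ ¬R)   [eliminate →]
⇔ ¬(¬(Q ∧ ¬P ∨ ¬Q ∧ P) ∨ ¬R)   [expand ⊕]
⇔ ¬¬(Q ∧ ¬P ∨ ¬Q ∧ P) ∧ ¬¬R   [De Morgan]
⇔ (Q ∧ ¬P ∨ ¬Q ∧ P) ∧ ¬¬R   [double negation]
⇔ (Q ∧ ¬P ∨ ¬Q ∧ P) ∧ R   [double negation]
⇔ Q ∧ ¬P ∧ R ∨ ¬Q ∧ P ∧ R   [distribute ∧ over ∨]

Q ∧ ¬P ∧ R ∨ ¬Q ∧ P ∧ R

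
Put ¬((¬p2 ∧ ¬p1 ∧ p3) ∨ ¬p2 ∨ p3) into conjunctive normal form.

p2 ∧ ¬p3

¬((¬p2 ∧ ¬p1 ∧ p3) ∨ ¬p2 ∨ p3)
≡ ¬(¬p2 ∧ ¬p1 ∧ p3) ∧ ¬¬p2 ∧ ¬p3
≡ (¬¬p2 ∨ ¬¬p1 ∨ ¬p3) ∧ ¬¬p2 ∧ ¬p3
≡ (p2 ∨ ¬¬p1 ∨ ¬p3) ∧ ¬¬p2 ∧ ¬p3
≡ (p2 ∨ p1 ∨ ¬p3) ∧ ¬¬p2 ∧ ¬p3
≡ (p2 ∨ p1 ∨ ¬p3) ∧ p2 ∧ ¬p3
≡ p2 ∧ ¬p3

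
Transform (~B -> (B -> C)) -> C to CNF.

(~B | C) & (B | C)

(~B -> (B -> C)) -> C
≡ ~(~B -> (B -> C)) | C   — eliminate ->
≡ ~(~~B | (B -> C)) | C   — eliminate ->
≡ ~(~~B | ~B | C) | C   — eliminate ->
≡ (~~~B & ~~B & ~C) | C   — De Morgan
≡ (~B & ~~B & ~C) | C   — double negation
≡ (~B & B & ~C) | C   — double negation
≡ (~B | C) & (B | C) & (~C | C)   — distribute | over &
≡ (~B | C) & (B | C)   — simplify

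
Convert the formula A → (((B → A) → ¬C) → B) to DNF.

A → (((B → A) → ¬C) → B)
= ¬A ∨ (((B → A) → ¬C) → B)   (eliminate →)
= ¬A ∨ ¬((B → A) → ¬C) ∨ B   (eliminate →)
= ¬A ∨ ¬(¬(B → A) ∨ ¬C) ∨ B   (eliminate →)
= ¬A ∨ ¬(¬(¬B ∨ A) ∨ ¬C) ∨ B   (eliminate →)
= ¬A ∨ (¬¬(¬B ∨ A) ∧ ¬¬C) ∨ B   (De Morgan)
= ¬A ∨ ((¬B ∨ A) ∧ ¬¬C) ∨ B   (double negation)
= ¬A ∨ ((¬B ∨ A) ∧ C) ∨ B   (double negation)
= ¬A ∨ (¬B ∧ C) ∨ (A ∧ C) ∨ B   (distribute ∧ over ∨)

¬A ∨ (¬B ∧ C) ∨ (A ∧ C) ∨ B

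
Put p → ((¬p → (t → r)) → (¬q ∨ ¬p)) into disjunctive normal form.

p → ((¬p → (t → r)) → (¬q ∨ ¬p))
= ¬p ∨ ((¬p → (t → r)) → (¬q ∨ ¬p))   [eliminate →]
= ¬p ∨ ¬(¬p → (t → r)) ∨ ¬q ∨ ¬p   [eliminate →]
= ¬p ∨ ¬(¬¬p ∨ (t → r)) ∨ ¬q ∨ ¬p   [eliminate →]
= ¬p ∨ ¬(¬¬p ∨ ¬t ∨ r) ∨ ¬q ∨ ¬p   [eliminate →]
= ¬p ∨ (¬¬¬p ∧ ¬¬t ∧ ¬r) ∨ ¬q ∨ ¬p   [De Morgan]
= ¬p ∨ (¬p ∧ ¬¬t ∧ ¬r) ∨ ¬q ∨ ¬p   [double negation]
= ¬p ∨ (¬p ∧ t ∧ ¬r) ∨ ¬q ∨ ¬p   [double negation]
= ¬p ∨ ¬q   [simplify]

¬p ∨ ¬q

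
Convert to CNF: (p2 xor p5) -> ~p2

(p2 xor p5) -> ~p2
≡ ~(p2 xor p5) | ~p2
≡ ~((p2 | p5) & ~(p2 & p5)) | ~p2
≡ ~(p2 | p5) | ~~(p2 & p5) | ~p2
≡ (~p2 & ~p5) | ~~(p2 & p5) | ~p2
≡ (~p2 & ~p5) | (p2 & p5) | ~p2
≡ (~p2 | p2 | ~p2) & (~p2 | p5 | ~p2) & (~p5 | p2 | ~p2) & (~p5 | p5 | ~p2)
≡ ~p2 | p5

~p2 | p5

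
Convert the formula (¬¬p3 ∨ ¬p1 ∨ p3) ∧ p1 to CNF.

(p3 ∨ ¬p1) ∧ p1

(¬¬p3 ∨ ¬p1 ∨ p3) ∧ p1
≡ (p3 ∨ ¬p1 ∨ p3) ∧ p1   [double negation]
≡ (p3 ∨ ¬p1) ∧ p1   [simplify]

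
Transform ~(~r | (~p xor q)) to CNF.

r & (p | q) & (~q | ~p)

~(~r | (~p xor q))
≡ ~(~r | ((~p | q) & ~(~p & q)))   [expand xor]
≡ ~~r & ~((~p | q) & ~(~p & q))   [De Morgan]
≡ r & ~((~p | q) & ~(~p & q))   [double negation]
≡ r & (~(~p | q) | ~~(~p & q))   [De Morgan]
≡ r & ((~~p & ~q) | ~~(~p & q))   [De Morgan]
≡ r & ((p & ~q) | ~~(~p & q))   [double negation]
≡ r & ((p & ~q) | (~p & q))   [double negation]
≡ r & (p | ~p) & (p | q) & (~q | ~p) & (~q | q)   [distribute | over &]
≡ r & (p | q) & (~q | ~p)   [simplify]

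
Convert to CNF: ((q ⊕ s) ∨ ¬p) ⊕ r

(q ∨ s ∨ ¬p ∨ r) ∧ (¬q ∨ ¬s ∨ ¬p ∨ r) ∧ (¬q ∨ s ∨ ¬r) ∧ (¬s ∨ q ∨ ¬r) ∧ (p ∨ ¬r)

((q ⊕ s) ∨ ¬p) ⊕ r
≡ ((q ⊕ s) ∨ ¬p ∨ r) ∧ ¬(((q ⊕ s) ∨ ¬p) ∧ r)   [expand ⊕]
≡ (((q ∨ s) ∧ ¬(q ∧ s)) ∨ ¬p ∨ r) ∧ ¬(((q ⊕ s) ∨ ¬p) ∧ r)   [expand ⊕]
≡ (((q ∨ s) ∧ ¬(q ∧ s)) ∨ ¬p ∨ r) ∧ ¬((((q ∨ s) ∧ ¬(q ∧ s)) ∨ ¬p) ∧ r)   [expand ⊕]
≡ (((q ∨ s) ∧ (¬q ∨ ¬s)) ∨ ¬p ∨ r) ∧ ¬((((q ∨ s) ∧ ¬(q ∧ s)) ∨ ¬p) ∧ r)   [De Morgan]
≡ (((q ∨ s) ∧ (¬q ∨ ¬s)) ∨ ¬p ∨ r) ∧ (¬(((q ∨ s) ∧ ¬(q ∧ s)) ∨ ¬p) ∨ ¬r)   [De Morgan]
≡ (((q ∨ s) ∧ (¬q ∨ ¬s)) ∨ ¬p ∨ r) ∧ ((¬((q ∨ s) ∧ ¬(q ∧ s)) ∧ ¬¬p) ∨ ¬r)   [De Morgan]
≡ (((q ∨ s) ∧ (¬q ∨ ¬s)) ∨ ¬p ∨ r) ∧ (((¬(q ∨ s) ∨ ¬¬(q ∧ s)) ∧ ¬¬p) ∨ ¬r)   [De Morgan]
≡ (((q ∨ s) ∧ (¬q ∨ ¬s)) ∨ ¬p ∨ r) ∧ ((((¬q ∧ ¬s) ∨ ¬¬(q ∧ s)) ∧ ¬¬p) ∨ ¬r)   [De Morgan]
≡ (((q ∨ s) ∧ (¬q ∨ ¬s)) ∨ ¬p ∨ r) ∧ ((((¬q ∧ ¬s) ∨ (q ∧ s)) ∧ ¬¬p) ∨ ¬r)   [double negation]
≡ (((q ∨ s) ∧ (¬q ∨ ¬s)) ∨ ¬p ∨ r) ∧ ((((¬q ∧ ¬s) ∨ (q ∧ s)) ∧ p) ∨ ¬r)   [double negation]
≡ (q ∨ s ∨ ¬p ∨ r) ∧ (¬q ∨ ¬s ∨ ¬p ∨ r) ∧ (¬q ∨ q ∨ ¬r) ∧ (¬q ∨ s ∨ ¬r) ∧ (¬s ∨ q ∨ ¬r) ∧ (¬s ∨ s ∨ ¬r) ∧ (p ∨ ¬r)   [distribute ∨ over ∧]
≡ (q ∨ s ∨ ¬p ∨ r) ∧ (¬q ∨ ¬s ∨ ¬p ∨ r) ∧ (¬q ∨ s ∨ ¬r) ∧ (¬s ∨ q ∨ ¬r) ∧ (p ∨ ¬r)   [simplify]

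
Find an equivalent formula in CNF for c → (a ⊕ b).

(¬c ∨ a ∨ b) ∧ (¬c ∨ ¬a ∨ ¬b)

c → (a ⊕ b)
⇔ ¬c ∨ (a ⊕ b)   (eliminate →)
⇔ ¬c ∨ ((a ∨ b) ∧ ¬(a ∧ b))   (expand ⊕)
⇔ ¬c ∨ ((a ∨ b) ∧ (¬a ∨ ¬b))   (De Morgan)
⇔ (¬c ∨ a ∨ b) ∧ (¬c ∨ ¬a ∨ ¬b)   (distribute ∨ over ∧)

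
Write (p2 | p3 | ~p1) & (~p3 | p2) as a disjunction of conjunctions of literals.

(p2 | p3 | ~p1) & (~p3 | p2)
= (p2 & ~p3) | (p2 & p2) | (p3 & ~p3) | (p3 & p2) | (~p1 & ~p3) | (~p1 & p2)   [distribute & over |]
= p2 | (~p1 & ~p3)   [simplify]

p2 | (~p1 & ~p3)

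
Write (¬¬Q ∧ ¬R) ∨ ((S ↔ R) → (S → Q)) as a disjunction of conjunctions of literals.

(S ∧ ¬R) ∨ ¬S ∨ Q

(¬¬Q ∧ ¬R) ∨ ((S ↔ R) → (S → Q))
≡ (¬¬Q ∧ ¬R) ∨ ¬(S ↔ R) ∨ (S → Q)   [eliminate →]
≡ (¬¬Q ∧ ¬R) ∨ ¬((S → R) ∧ (R → S)) ∨ (S → Q)   [eliminate ↔]
≡ (¬¬Q ∧ ¬R) ∨ ¬((¬S ∨ R) ∧ (R → S)) ∨ (S → Q)   [eliminate →]
≡ (¬¬Q ∧ ¬R) ∨ ¬((¬S ∨ R) ∧ (¬R ∨ S)) ∨ (S → Q)   [eliminate →]
≡ (¬¬Q ∧ ¬R) ∨ ¬((¬S ∨ R) ∧ (¬R ∨ S)) ∨ ¬S ∨ Q   [eliminate →]
≡ (Q ∧ ¬R) ∨ ¬((¬S ∨ R) ∧ (¬R ∨ S)) ∨ ¬S ∨ Q   [double negation]
≡ (Q ∧ ¬R) ∨ ¬(¬S ∨ R) ∨ ¬(¬R ∨ S) ∨ ¬S ∨ Q   [De Morgan]
≡ (Q ∧ ¬R) ∨ (¬¬S ∧ ¬R) ∨ ¬(¬R ∨ S) ∨ ¬S ∨ Q   [De Morgan]
≡ (Q ∧ ¬R) ∨ (S ∧ ¬R) ∨ ¬(¬R ∨ S) ∨ ¬S ∨ Q   [double negation]
≡ (Q ∧ ¬R) ∨ (S ∧ ¬R) ∨ (¬¬R ∧ ¬S) ∨ ¬S ∨ Q   [De Morgan]
≡ (Q ∧ ¬R) ∨ (S ∧ ¬R) ∨ (R ∧ ¬S) ∨ ¬S ∨ Q   [double negation]
≡ (S ∧ ¬R) ∨ ¬S ∨ Q   [simplify]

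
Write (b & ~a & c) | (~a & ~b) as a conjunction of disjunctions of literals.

~a & (c | ~b)

(b & ~a & c) | (~a & ~b)
≡ (b | ~a) & (b | ~b) & (~a | ~a) & (~a | ~b) & (c | ~a) & (c | ~b)
≡ ~a & (c | ~b)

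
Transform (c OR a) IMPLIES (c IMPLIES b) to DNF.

(c OR a) IMPLIES (c IMPLIES b)
= NOT (c OR a) OR (c IMPLIES b)
= NOT (c OR a) OR NOT c OR b
= (NOT c AND NOT a) OR NOT c OR b
= NOT c OR b

NOT c OR b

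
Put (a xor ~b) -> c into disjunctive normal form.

(~a & b) | (~b & a) | c

(a xor ~b) -> c
= ~(a xor ~b) | c   — eliminate ->
= ~((a & ~~b) | (~a & ~b)) | c   — expand xor
= (~(a & ~~b) & ~(~a & ~b)) | c   — De Morgan
= ((~a | ~~~b) & ~(~a & ~b)) | c   — De Morgan
= ((~a | ~b) & ~(~a & ~b)) | c   — double negation
= ((~a | ~b) & (~~a | ~~b)) | c   — De Morgan
= ((~a | ~b) & (a | ~~b)) | c   — double negation
= ((~a | ~b) & (a | b)) | c   — double negation
= (~a & a) | (~a & b) | (~b & a) | (~b & b) | c   — distribute & over |
= (~a & b) | (~b & a) | c   — simplify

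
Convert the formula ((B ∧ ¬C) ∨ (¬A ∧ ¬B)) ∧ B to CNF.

(¬C ∨ ¬A) ∧ (¬C ∨ ¬B) ∧ B

((B ∧ ¬C) ∨ (¬A ∧ ¬B)) ∧ B
≡ (B ∨ ¬A) ∧ (B ∨ ¬B) ∧ (¬C ∨ ¬A) ∧ (¬C ∨ ¬B) ∧ B   (distribute ∨ over ∧)
≡ (¬C ∨ ¬A) ∧ (¬C ∨ ¬B) ∧ B   (simplify)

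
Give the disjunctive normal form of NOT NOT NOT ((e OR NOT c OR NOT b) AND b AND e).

NOT NOT NOT ((e OR NOT c OR NOT b) AND b AND e)
⇔ NOT ((e OR NOT c OR NOT b) AND b AND e)
⇔ NOT (e OR NOT c OR NOT b) OR NOT b OR NOT e
⇔ (NOT e AND NOT NOT c AND NOT NOT b) OR NOT b OR NOT e
⇔ (NOT e AND c AND NOT NOT b) OR NOT b OR NOT e
⇔ (NOT e AND c AND b) OR NOT b OR NOT e
⇔ NOT b OR NOT e

NOT b OR NOT e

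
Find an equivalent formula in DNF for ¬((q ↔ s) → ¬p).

¬((q ↔ s) → ¬p)
≡ ¬(¬(q ↔ s) ∨ ¬p)   (eliminate →)
≡ ¬(¬((q → s) ∧ (s → q)) ∨ ¬p)   (eliminate ↔)
≡ ¬(¬((¬q ∨ s) ∧ (s → q)) ∨ ¬p)   (eliminate →)
≡ ¬(¬((¬q ∨ s) ∧ (¬s ∨ q)) ∨ ¬p)   (eliminate →)
≡ ¬¬((¬q ∨ s) ∧ (¬s ∨ q)) ∧ ¬¬p   (De Morgan)
≡ (¬q ∨ s) ∧ (¬s ∨ q) ∧ ¬¬p   (double negation)
≡ (¬q ∨ s) ∧ (¬s ∨ q) ∧ p   (double negation)
≡ (¬q ∧ ¬s ∧ p) ∨ (¬q ∧ q ∧ p) ∨ (s ∧ ¬s ∧ p) ∨ (s ∧ q ∧ p)   (distribute ∧ over ∨)
≡ (¬q ∧ ¬s ∧ p) ∨ (s ∧ q ∧ p)   (simplify)

(¬q ∧ ¬s ∧ p) ∨ (s ∧ q ∧ p)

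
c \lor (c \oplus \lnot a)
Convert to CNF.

c \lor (c \oplus \lnot a)
= c \lor (c \lor \lnot a) \land \lnot (c \land \lnot a)   [expand \oplus]
= c \lor (c \lor \lnot a) \land (\lnot c \lor \lnot \lnot a)   [De Morgan]
= c \lor (c \lor \lnot a) \land (\lnot c \lor a)   [double negation]
= (c \lor c \lor \lnot a) \land (c \lor \lnot c \lor a)   [distribute \lor over \land]
= c \lor \lnot a   [simplify]

c \lor \lnot a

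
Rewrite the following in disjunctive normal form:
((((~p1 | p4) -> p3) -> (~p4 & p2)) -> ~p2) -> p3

((((~p1 | p4) -> p3) -> (~p4 & p2)) -> ~p2) -> p3
≡ ~((((~p1 | p4) -> p3) -> (~p4 & p2)) -> ~p2) | p3   [eliminate ->]
≡ ~(~(((~p1 | p4) -> p3) -> (~p4 & p2)) | ~p2) | p3   [eliminate ->]
≡ ~(~(~((~p1 | p4) -> p3) | (~p4 & p2)) | ~p2) | p3   [eliminate ->]
≡ ~(~(~(~(~p1 | p4) | p3) | (~p4 & p2)) | ~p2) | p3   [eliminate ->]
≡ (~~(~(~(~p1 | p4) | p3) | (~p4 & p2)) & ~~p2) | p3   [De Morgan]
≡ ((~(~(~p1 | p4) | p3) | (~p4 & p2)) & ~~p2) | p3   [double negation]
≡ (((~~(~p1 | p4) & ~p3) | (~p4 & p2)) & ~~p2) | p3   [De Morgan]
≡ ((((~p1 | p4) & ~p3) | (~p4 & p2)) & ~~p2) | p3   [double negation]
≡ ((((~p1 | p4) & ~p3) | (~p4 & p2)) & p2) | p3   [double negation]
≡ (~p1 & ~p3 & p2) | (p4 & ~p3 & p2) | (~p4 & p2 & p2) | p3   [distribute & over |]
≡ (~p1 & ~p3 & p2) | (p4 & ~p3 & p2) | (~p4 & p2) | p3   [simplify]

(~p1 & ~p3 & p2) | (p4 & ~p3 & p2) | (~p4 & p2) | p3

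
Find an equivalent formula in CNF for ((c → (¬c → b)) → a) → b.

¬a ∨ b

((c → (¬c → b)) → a) → b
≡ ¬((c → (¬c → b)) → a) ∨ b   — eliminate →
≡ ¬(¬(c → (¬c → b)) ∨ a) ∨ b   — eliminate →
≡ ¬(¬(¬c ∨ (¬c → b)) ∨ a) ∨ b   — eliminate →
≡ ¬(¬(¬c ∨ ¬¬c ∨ b) ∨ a) ∨ b   — eliminate →
≡ (¬¬(¬c ∨ ¬¬c ∨ b) ∧ ¬a) ∨ b   — De Morgan
≡ ((¬c ∨ ¬¬c ∨ b) ∧ ¬a) ∨ b   — double negation
≡ ((¬c ∨ c ∨ b) ∧ ¬a) ∨ b   — double negation
≡ (¬c ∨ c ∨ b ∨ b) ∧ (¬a ∨ b)   — distribute ∨ over ∧
≡ ¬a ∨ b   — simplify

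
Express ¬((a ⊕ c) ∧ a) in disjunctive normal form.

¬((a ⊕ c) ∧ a)
≡ ¬(((a ∧ ¬c) ∨ (¬a ∧ c)) ∧ a)   [expand ⊕]
≡ ¬((a ∧ ¬c) ∨ (¬a ∧ c)) ∨ ¬a   [De Morgan]
≡ (¬(a ∧ ¬c) ∧ ¬(¬a ∧ c)) ∨ ¬a   [De Morgan]
≡ ((¬a ∨ ¬¬c) ∧ ¬(¬a ∧ c)) ∨ ¬a   [De Morgan]
≡ ((¬a ∨ c) ∧ ¬(¬a ∧ c)) ∨ ¬a   [double negation]
≡ ((¬a ∨ c) ∧ (¬¬a ∨ ¬c)) ∨ ¬a   [De Morgan]
≡ ((¬a ∨ c) ∧ (a ∨ ¬c)) ∨ ¬a   [double negation]
≡ (¬a ∧ a) ∨ (¬a ∧ ¬c) ∨ (c ∧ a) ∨ (c ∧ ¬c) ∨ ¬a   [distribute ∧ over ∨]
≡ (c ∧ a) ∨ ¬a   [simplify]

(c ∧ a) ∨ ¬a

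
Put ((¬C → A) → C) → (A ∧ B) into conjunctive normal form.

(C ∨ A) ∧ (¬C ∨ A) ∧ (¬C ∨ B)

((¬C → A) → C) → (A ∧ B)
≡ ¬((¬C → A) → C) ∨ (A ∧ B)   (eliminate →)
≡ ¬(¬(¬C → A) ∨ C) ∨ (A ∧ B)   (eliminate →)
≡ ¬(¬(¬¬C ∨ A) ∨ C) ∨ (A ∧ B)   (eliminate →)
≡ (¬¬(¬¬C ∨ A) ∧ ¬C) ∨ (A ∧ B)   (De Morgan)
≡ ((¬¬C ∨ A) ∧ ¬C) ∨ (A ∧ B)   (double negation)
≡ ((C ∨ A) ∧ ¬C) ∨ (A ∧ B)   (double negation)
≡ (C ∨ A ∨ A) ∧ (C ∨ A ∨ B) ∧ (¬C ∨ A) ∧ (¬C ∨ B)   (distribute ∨ over ∧)
≡ (C ∨ A) ∧ (¬C ∨ A) ∧ (¬C ∨ B)   (simplify)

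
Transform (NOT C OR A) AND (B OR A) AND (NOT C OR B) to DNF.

(NOT C OR A) AND (B OR A) AND (NOT C OR B)
≡ (NOT C AND B AND NOT C) OR (NOT C AND B AND B) OR (NOT C AND A AND NOT C) OR (NOT C AND A AND B) OR (A AND B AND NOT C) OR (A AND B AND B) OR (A AND A AND NOT C) OR (A AND A AND B)   — distribute AND over OR
≡ (NOT C AND B) OR (NOT C AND A) OR (A AND B)   — simplify

(NOT C AND B) OR (NOT C AND A) OR (A AND B)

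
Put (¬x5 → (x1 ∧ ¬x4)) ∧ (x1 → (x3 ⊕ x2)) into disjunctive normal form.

(x5 ∧ ¬x1) ∨ (x5 ∧ x3 ∧ ¬x2) ∨ (x5 ∧ ¬x3 ∧ x2) ∨ (x1 ∧ ¬x4 ∧ x3 ∧ ¬x2) ∨ (x1 ∧ ¬x4 ∧ ¬x3 ∧ x2)

(¬x5 → (x1 ∧ ¬x4)) ∧ (x1 → (x3 ⊕ x2))
= (¬¬x5 ∨ (x1 ∧ ¬x4)) ∧ (x1 → (x3 ⊕ x2))   (eliminate →)
= (¬¬x5 ∨ (x1 ∧ ¬x4)) ∧ (¬x1 ∨ (x3 ⊕ x2))   (eliminate →)
= (¬¬x5 ∨ (x1 ∧ ¬x4)) ∧ (¬x1 ∨ (x3 ∧ ¬x2) ∨ (¬x3 ∧ x2))   (expand ⊕)
= (x5 ∨ (x1 ∧ ¬x4)) ∧ (¬x1 ∨ (x3 ∧ ¬x2) ∨ (¬x3 ∧ x2))   (double negation)
= (x5 ∧ ¬x1) ∨ (x5 ∧ x3 ∧ ¬x2) ∨ (x5 ∧ ¬x3 ∧ x2) ∨ (x1 ∧ ¬x4 ∧ ¬x1) ∨ (x1 ∧ ¬x4 ∧ x3 ∧ ¬x2) ∨ (x1 ∧ ¬x4 ∧ ¬x3 ∧ x2)   (distribute ∧ over ∨)
= (x5 ∧ ¬x1) ∨ (x5 ∧ x3 ∧ ¬x2) ∨ (x5 ∧ ¬x3 ∧ x2) ∨ (x1 ∧ ¬x4 ∧ x3 ∧ ¬x2) ∨ (x1 ∧ ¬x4 ∧ ¬x3 ∧ x2)   (simplify)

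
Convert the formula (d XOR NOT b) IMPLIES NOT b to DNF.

(d XOR NOT b) IMPLIES NOT b
≡ NOT (d XOR NOT b) OR NOT b
≡ NOT ((d AND NOT NOT b) OR (NOT d AND NOT b)) OR NOT b
≡ (NOT (d AND NOT NOT b) AND NOT (NOT d AND NOT b)) OR NOT b
≡ ((NOT d OR NOT NOT NOT b) AND NOT (NOT d AND NOT b)) OR NOT b
≡ ((NOT d OR NOT b) AND NOT (NOT d AND NOT b)) OR NOT b
≡ ((NOT d OR NOT b) AND (NOT NOT d OR NOT NOT b)) OR NOT b
≡ ((NOT d OR NOT b) AND (d OR NOT NOT b)) OR NOT b
≡ ((NOT d OR NOT b) AND (d OR b)) OR NOT b
≡ (NOT d AND d) OR (NOT d AND b) OR (NOT b AND d) OR (NOT b AND b) OR NOT b
≡ (NOT d AND b) OR NOT b

(NOT d AND b) OR NOT b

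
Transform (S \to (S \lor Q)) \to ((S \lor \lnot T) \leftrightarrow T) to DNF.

T \land S

(S \to (S \lor Q)) \to ((S \lor \lnot T) \leftrightarrow T)
⇔ \lnot (S \to (S \lor Q)) \lor ((S \lor \lnot T) \leftrightarrow T)   (eliminate \to)
⇔ \lnot (\lnot S \lor S \lor Q) \lor ((S \lor \lnot T) \leftrightarrow T)   (eliminate \to)
⇔ \lnot (\lnot S \lor S \lor Q) \lor (((S \lor \lnot T) \to T) \land (T \to (S \lor \lnot T)))   (eliminate \leftrightarrow)
⇔ \lnot (\lnot S \lor S \lor Q) \lor ((\lnot (S \lor \lnot T) \lor T) \land (T \to (S \lor \lnot T)))   (eliminate \to)
⇔ \lnot (\lnot S \lor S \lor Q) \lor ((\lnot (S \lor \lnot T) \lor T) \land (\lnot T \lor S \lor \lnot T))   (eliminate \to)
⇔ (\lnot \lnot S \land \lnot S \land \lnot Q) \lor ((\lnot (S \lor \lnot T) \lor T) \land (\lnot T \lor S \lor \lnot T))   (De Morgan)
⇔ (S \land \lnot S \land \lnot Q) \lor ((\lnot (S \lor \lnot T) \lor T) \land (\lnot T \lor S \lor \lnot T))   (double negation)
⇔ (S \land \lnot S \land \lnot Q) \lor (((\lnot S \land \lnot \lnot T) \lor T) \land (\lnot T \lor S \lor \lnot T))   (De Morgan)
⇔ (S \land \lnot S \land \lnot Q) \lor (((\lnot S \land T) \lor T) \land (\lnot T \lor S \lor \lnot T))   (double negation)
⇔ (S \land \lnot S \land \lnot Q) \lor (\lnot S \land T \land \lnot T) \lor (\lnot S \land T \land S) \lor (\lnot S \land T \land \lnot T) \lor (T \land \lnot T) \lor (T \land S) \lor (T \land \lnot T)   (distribute \land over \lor)
⇔ T \land S   (simplify)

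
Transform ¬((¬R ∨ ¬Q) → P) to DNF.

(¬R ∧ ¬P) ∨ (¬Q ∧ ¬P)

¬((¬R ∨ ¬Q) → P)
≡ ¬(¬(¬R ∨ ¬Q) ∨ P)   [eliminate →]
≡ ¬¬(¬R ∨ ¬Q) ∧ ¬P   [De Morgan]
≡ (¬R ∨ ¬Q) ∧ ¬P   [double negation]
≡ (¬R ∧ ¬P) ∨ (¬Q ∧ ¬P)   [distribute ∧ over ∨]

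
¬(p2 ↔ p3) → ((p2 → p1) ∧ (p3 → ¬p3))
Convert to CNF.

(¬p2 ∨ p3 ∨ p1) ∧ (¬p3 ∨ p2)

¬(p2 ↔ p3) → ((p2 → p1) ∧ (p3 → ¬p3))
⇔ ¬¬(p2 ↔ p3) ∨ ((p2 → p1) ∧ (p3 → ¬p3))   (eliminate →)
⇔ ¬¬((p2 → p3) ∧ (p3 → p2)) ∨ ((p2 → p1) ∧ (p3 → ¬p3))   (eliminate ↔)
⇔ ¬¬((¬p2 ∨ p3) ∧ (p3 → p2)) ∨ ((p2 → p1) ∧ (p3 → ¬p3))   (eliminate →)
⇔ ¬¬((¬p2 ∨ p3) ∧ (¬p3 ∨ p2)) ∨ ((p2 → p1) ∧ (p3 → ¬p3))   (eliminate →)
⇔ ¬¬((¬p2 ∨ p3) ∧ (¬p3 ∨ p2)) ∨ ((¬p2 ∨ p1) ∧ (p3 → ¬p3))   (eliminate →)
⇔ ¬¬((¬p2 ∨ p3) ∧ (¬p3 ∨ p2)) ∨ ((¬p2 ∨ p1) ∧ (¬p3 ∨ ¬p3))   (eliminate →)
⇔ ((¬p2 ∨ p3) ∧ (¬p3 ∨ p2)) ∨ ((¬p2 ∨ p1) ∧ (¬p3 ∨ ¬p3))   (double negation)
⇔ (¬p2 ∨ p3 ∨ ¬p2 ∨ p1) ∧ (¬p2 ∨ p3 ∨ ¬p3 ∨ ¬p3) ∧ (¬p3 ∨ p2 ∨ ¬p2 ∨ p1) ∧ (¬p3 ∨ p2 ∨ ¬p3 ∨ ¬p3)   (distribute ∨ over ∧)
⇔ (¬p2 ∨ p3 ∨ p1) ∧ (¬p3 ∨ p2)   (simplify)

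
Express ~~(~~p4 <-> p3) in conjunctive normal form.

(~p4 | p3) & (~p3 | p4)

~~(~~p4 <-> p3)
= ~~((~~p4 -> p3) & (p3 -> ~~p4))   — eliminate <->
= ~~((~~~p4 | p3) & (p3 -> ~~p4))   — eliminate ->
= ~~((~~~p4 | p3) & (~p3 | ~~p4))   — eliminate ->
= (~~~p4 | p3) & (~p3 | ~~p4)   — double negation
= (~p4 | p3) & (~p3 | ~~p4)   — double negation
= (~p4 | p3) & (~p3 | p4)   — double negation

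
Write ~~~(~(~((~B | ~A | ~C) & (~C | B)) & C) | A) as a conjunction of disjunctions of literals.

~~~(~(~((~B | ~A | ~C) & (~C | B)) & C) | A)
⇔ ~(~(~((~B | ~A | ~C) & (~C | B)) & C) | A)   (double negation)
⇔ ~~(~((~B | ~A | ~C) & (~C | B)) & C) & ~A   (De Morgan)
⇔ ~((~B | ~A | ~C) & (~C | B)) & C & ~A   (double negation)
⇔ (~(~B | ~A | ~C) | ~(~C | B)) & C & ~A   (De Morgan)
⇔ ((~~B & ~~A & ~~C) | ~(~C | B)) & C & ~A   (De Morgan)
⇔ ((B & ~~A & ~~C) | ~(~C | B)) & C & ~A   (double negation)
⇔ ((B & A & ~~C) | ~(~C | B)) & C & ~A   (double negation)
⇔ ((B & A & C) | ~(~C | B)) & C & ~A   (double negation)
⇔ ((B & A & C) | (~~C & ~B)) & C & ~A   (De Morgan)
⇔ ((B & A & C) | (C & ~B)) & C & ~A   (double negation)
⇔ (B | C) & (B | ~B) & (A | C) & (A | ~B) & (C | C) & (C | ~B) & C & ~A   (distribute | over &)
⇔ (A | ~B) & C & ~A   (simplify)

(A | ~B) & C & ~A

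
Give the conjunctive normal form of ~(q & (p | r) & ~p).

~q | ~r | p

~(q & (p | r) & ~p)
⇔ ~q | ~(p | r) | ~~p   [De Morgan]
⇔ ~q | (~p & ~r) | ~~p   [De Morgan]
⇔ ~q | (~p & ~r) | p   [double negation]
⇔ (~q | ~p | p) & (~q | ~r | p)   [distribute | over &]
⇔ ~q | ~r | p   [simplify]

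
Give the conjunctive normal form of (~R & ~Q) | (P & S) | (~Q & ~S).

(~R & ~Q) | (P & S) | (~Q & ~S)
= (~R | P | ~Q) & (~R | P | ~S) & (~R | S | ~Q) & (~R | S | ~S) & (~Q | P | ~Q) & (~Q | P | ~S) & (~Q | S | ~Q) & (~Q | S | ~S)
= (~R | P | ~S) & (~Q | P) & (~Q | S)

(~R | P | ~S) & (~Q | P) & (~Q | S)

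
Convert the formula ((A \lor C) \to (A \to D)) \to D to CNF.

((A \lor C) \to (A \to D)) \to D
= \lnot ((A \lor C) \to (A \to D)) \lor D   — eliminate \to
= \lnot (\lnot (A \lor C) \lor (A \to D)) \lor D   — eliminate \to
= \lnot (\lnot (A \lor C) \lor \lnot A \lor D) \lor D   — eliminate \to
= (\lnot \lnot (A \lor C) \land \lnot \lnot A \land \lnot D) \lor D   — De Morgan
= ((A \lor C) \land \lnot \lnot A \land \lnot D) \lor D   — double negation
= ((A \lor C) \land A \land \lnot D) \lor D   — double negation
= (A \lor C \lor D) \land (A \lor D) \land (\lnot D \lor D)   — distribute \lor over \land
= A \lor D   — simplify

A \lor D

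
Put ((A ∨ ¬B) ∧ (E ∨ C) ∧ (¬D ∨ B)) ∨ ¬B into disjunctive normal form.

(A ∧ E ∧ ¬D) ∨ (A ∧ E ∧ B) ∨ (A ∧ C ∧ ¬D) ∨ (A ∧ C ∧ B) ∨ ¬B

((A ∨ ¬B) ∧ (E ∨ C) ∧ (¬D ∨ B)) ∨ ¬B
⇔ (A ∧ E ∧ ¬D) ∨ (A ∧ E ∧ B) ∨ (A ∧ C ∧ ¬D) ∨ (A ∧ C ∧ B) ∨ (¬B ∧ E ∧ ¬D) ∨ (¬B ∧ E ∧ B) ∨ (¬B ∧ C ∧ ¬D) ∨ (¬B ∧ C ∧ B) ∨ ¬B   — distribute ∧ over ∨
⇔ (A ∧ E ∧ ¬D) ∨ (A ∧ E ∧ B) ∨ (A ∧ C ∧ ¬D) ∨ (A ∧ C ∧ B) ∨ ¬B   — simplify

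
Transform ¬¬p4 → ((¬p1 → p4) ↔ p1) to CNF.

¬p4 ∨ p1

¬¬p4 → ((¬p1 → p4) ↔ p1)
≡ ¬¬¬p4 ∨ ((¬p1 → p4) ↔ p1)   [eliminate →]
≡ ¬¬¬p4 ∨ (((¬p1 → p4) → p1) ∧ (p1 → (¬p1 → p4)))   [eliminate ↔]
≡ ¬¬¬p4 ∨ ((¬(¬p1 → p4) ∨ p1) ∧ (p1 → (¬p1 → p4)))   [eliminate →]
≡ ¬¬¬p4 ∨ ((¬(¬¬p1 ∨ p4) ∨ p1) ∧ (p1 → (¬p1 → p4)))   [eliminate →]
≡ ¬¬¬p4 ∨ ((¬(¬¬p1 ∨ p4) ∨ p1) ∧ (¬p1 ∨ (¬p1 → p4)))   [eliminate →]
≡ ¬¬¬p4 ∨ ((¬(¬¬p1 ∨ p4) ∨ p1) ∧ (¬p1 ∨ ¬¬p1 ∨ p4))   [eliminate →]
≡ ¬p4 ∨ ((¬(¬¬p1 ∨ p4) ∨ p1) ∧ (¬p1 ∨ ¬¬p1 ∨ p4))   [double negation]
≡ ¬p4 ∨ (((¬¬¬p1 ∧ ¬p4) ∨ p1) ∧ (¬p1 ∨ ¬¬p1 ∨ p4))   [De Morgan]
≡ ¬p4 ∨ (((¬p1 ∧ ¬p4) ∨ p1) ∧ (¬p1 ∨ ¬¬p1 ∨ p4))   [double negation]
≡ ¬p4 ∨ (((¬p1 ∧ ¬p4) ∨ p1) ∧ (¬p1 ∨ p1 ∨ p4))   [double negation]
≡ (¬p4 ∨ ¬p1 ∨ p1) ∧ (¬p4 ∨ ¬p4 ∨ p1) ∧ (¬p4 ∨ ¬p1 ∨ p1 ∨ p4)   [distribute ∨ over ∧]
≡ ¬p4 ∨ p1   [simplify]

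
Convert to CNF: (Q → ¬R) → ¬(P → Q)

(Q → ¬R) → ¬(P → Q)
≡ ¬(Q → ¬R) ∨ ¬(P → Q)   — eliminate →
≡ ¬(¬Q ∨ ¬R) ∨ ¬(P → Q)   — eliminate →
≡ ¬(¬Q ∨ ¬R) ∨ ¬(¬P ∨ Q)   — eliminate →
≡ (¬¬Q ∧ ¬¬R) ∨ ¬(¬P ∨ Q)   — De Morgan
≡ (Q ∧ ¬¬R) ∨ ¬(¬P ∨ Q)   — double negation
≡ (Q ∧ R) ∨ ¬(¬P ∨ Q)   — double negation
≡ (Q ∧ R) ∨ (¬¬P ∧ ¬Q)   — De Morgan
≡ (Q ∧ R) ∨ (P ∧ ¬Q)   — double negation
≡ (Q ∨ P) ∧ (Q ∨ ¬Q) ∧ (R ∨ P) ∧ (R ∨ ¬Q)   — distribute ∨ over ∧
≡ (Q ∨ P) ∧ (R ∨ P) ∧ (R ∨ ¬Q)   — simplify

(Q ∨ P) ∧ (R ∨ P) ∧ (R ∨ ¬Q)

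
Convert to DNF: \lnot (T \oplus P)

\lnot (T \oplus P)
≡ \lnot ((T \land \lnot P) \lor (\lnot T \land P))   [expand \oplus]
≡ \lnot (T \land \lnot P) \land \lnot (\lnot T \land P)   [De Morgan]
≡ (\lnot T \lor \lnot \lnot P) \land \lnot (\lnot T \land P)   [De Morgan]
≡ (\lnot T \lor P) \land \lnot (\lnot T \land P)   [double negation]
≡ (\lnot T \lor P) \land (\lnot \lnot T \lor \lnot P)   [De Morgan]
≡ (\lnot T \lor P) \land (T \lor \lnot P)   [double negation]
≡ (\lnot T \land T) \lor (\lnot T \land \lnot P) \lor (P \land T) \lor (P \land \lnot P)   [distribute \land over \lor]
≡ (\lnot T \land \lnot P) \lor (P \land T)   [simplify]

(\lnot T \land \lnot P) \lor (P \land T)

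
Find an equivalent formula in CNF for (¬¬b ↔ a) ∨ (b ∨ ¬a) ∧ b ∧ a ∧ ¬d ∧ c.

(¬b ∨ a) ∧ (¬a ∨ b)

(¬¬b ↔ a) ∨ (b ∨ ¬a) ∧ b ∧ a ∧ ¬d ∧ c
= (¬¬b → a) ∧ (a → ¬¬b) ∨ (b ∨ ¬a) ∧ b ∧ a ∧ ¬d ∧ c   [eliminate ↔]
= (¬¬¬b ∨ a) ∧ (a → ¬¬b) ∨ (b ∨ ¬a) ∧ b ∧ a ∧ ¬d ∧ c   [eliminate →]
= (¬¬¬b ∨ a) ∧ (¬a ∨ ¬¬b) ∨ (b ∨ ¬a) ∧ b ∧ a ∧ ¬d ∧ c   [eliminate →]
= (¬b ∨ a) ∧ (¬a ∨ ¬¬b) ∨ (b ∨ ¬a) ∧ b ∧ a ∧ ¬d ∧ c   [double negation]
= (¬b ∨ a) ∧ (¬a ∨ b) ∨ (b ∨ ¬a) ∧ b ∧ a ∧ ¬d ∧ c   [double negation]
= (¬b ∨ a ∨ b ∨ ¬a) ∧ (¬b ∨ a ∨ b) ∧ (¬b ∨ a ∨ a) ∧ (¬b ∨ a ∨ ¬d) ∧ (¬b ∨ a ∨ c) ∧ (¬a ∨ b ∨ b ∨ ¬a) ∧ (¬a ∨ b ∨ b) ∧ (¬a ∨ b ∨ a) ∧ (¬a ∨ b ∨ ¬d) ∧ (¬a ∨ b ∨ c)   [distribute ∨ over ∧]
= (¬b ∨ a) ∧ (¬a ∨ b)   [simplify]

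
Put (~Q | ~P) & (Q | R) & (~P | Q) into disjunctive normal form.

(~Q | ~P) & (Q | R) & (~P | Q)
= (~Q & Q & ~P) | (~Q & Q & Q) | (~Q & R & ~P) | (~Q & R & Q) | (~P & Q & ~P) | (~P & Q & Q) | (~P & R & ~P) | (~P & R & Q)
= (~P & Q) | (~P & R)

(~P & Q) | (~P & R)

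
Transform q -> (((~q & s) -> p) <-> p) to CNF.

~q | p

q -> (((~q & s) -> p) <-> p)
⇔ ~q | (((~q & s) -> p) <-> p)
⇔ ~q | ((((~q & s) -> p) -> p) & (p -> ((~q & s) -> p)))
⇔ ~q | ((~((~q & s) -> p) | p) & (p -> ((~q & s) -> p)))
⇔ ~q | ((~(~(~q & s) | p) | p) & (p -> ((~q & s) -> p)))
⇔ ~q | ((~(~(~q & s) | p) | p) & (~p | ((~q & s) -> p)))
⇔ ~q | ((~(~(~q & s) | p) | p) & (~p | ~(~q & s) | p))
⇔ ~q | (((~~(~q & s) & ~p) | p) & (~p | ~(~q & s) | p))
⇔ ~q | (((~q & s & ~p) | p) & (~p | ~(~q & s) | p))
⇔ ~q | (((~q & s & ~p) | p) & (~p | ~~q | ~s | p))
⇔ ~q | (((~q & s & ~p) | p) & (~p | q | ~s | p))
⇔ (~q | ~q | p) & (~q | s | p) & (~q | ~p | p) & (~q | ~p | q | ~s | p)
⇔ ~q | p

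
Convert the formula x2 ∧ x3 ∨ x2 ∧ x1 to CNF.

x2 ∧ (x3 ∨ x1)

x2 ∧ x3 ∨ x2 ∧ x1
≡ (x2 ∨ x2) ∧ (x2 ∨ x1) ∧ (x3 ∨ x2) ∧ (x3 ∨ x1)   — distribute ∨ over ∧
≡ x2 ∧ (x3 ∨ x1)   — simplify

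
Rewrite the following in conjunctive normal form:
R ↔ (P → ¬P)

(¬R ∨ ¬P) ∧ (P ∨ R)

R ↔ (P → ¬P)
⇔ (R → (P → ¬P)) ∧ ((P → ¬P) → R)   — eliminate ↔
⇔ (¬R ∨ (P → ¬P)) ∧ ((P → ¬P) → R)   — eliminate →
⇔ (¬R ∨ ¬P ∨ ¬P) ∧ ((P → ¬P) → R)   — eliminate →
⇔ (¬R ∨ ¬P ∨ ¬P) ∧ (¬(P → ¬P) ∨ R)   — eliminate →
⇔ (¬R ∨ ¬P ∨ ¬P) ∧ (¬(¬P ∨ ¬P) ∨ R)   — eliminate →
⇔ (¬R ∨ ¬P ∨ ¬P) ∧ ((¬¬P ∧ ¬¬P) ∨ R)   — De Morgan
⇔ (¬R ∨ ¬P ∨ ¬P) ∧ ((P ∧ ¬¬P) ∨ R)   — double negation
⇔ (¬R ∨ ¬P ∨ ¬P) ∧ ((P ∧ P) ∨ R)   — double negation
⇔ (¬R ∨ ¬P ∨ ¬P) ∧ (P ∨ R) ∧ (P ∨ R)   — distribute ∨ over ∧
⇔ (¬R ∨ ¬P) ∧ (P ∨ R)   — simplify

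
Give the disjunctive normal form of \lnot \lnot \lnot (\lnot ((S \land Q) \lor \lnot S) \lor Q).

\lnot S \land \lnot Q

\lnot \lnot \lnot (\lnot ((S \land Q) \lor \lnot S) \lor Q)
≡ \lnot (\lnot ((S \land Q) \lor \lnot S) \lor Q)   [double negation]
≡ \lnot \lnot ((S \land Q) \lor \lnot S) \land \lnot Q   [De Morgan]
≡ ((S \land Q) \lor \lnot S) \land \lnot Q   [double negation]
≡ (S \land Q \land \lnot Q) \lor (\lnot S \land \lnot Q)   [distribute \land over \lor]
≡ \lnot S \land \lnot Q   [simplify]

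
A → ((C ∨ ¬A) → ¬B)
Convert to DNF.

¬A ∨ (¬C ∧ A) ∨ ¬B

A → ((C ∨ ¬A) → ¬B)
≡ ¬A ∨ ((C ∨ ¬A) → ¬B)   (eliminate →)
≡ ¬A ∨ ¬(C ∨ ¬A) ∨ ¬B   (eliminate →)
≡ ¬A ∨ (¬C ∧ ¬¬A) ∨ ¬B   (De Morgan)
≡ ¬A ∨ (¬C ∧ A) ∨ ¬B   (double negation)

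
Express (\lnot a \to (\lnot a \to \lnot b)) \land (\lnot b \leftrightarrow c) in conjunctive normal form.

(\lnot a \to (\lnot a \to \lnot b)) \land (\lnot b \leftrightarrow c)
≡ (\lnot \lnot a \lor (\lnot a \to \lnot b)) \land (\lnot b \leftrightarrow c)   [eliminate \to]
≡ (\lnot \lnot a \lor \lnot \lnot a \lor \lnot b) \land (\lnot b \leftrightarrow c)   [eliminate \to]
≡ (\lnot \lnot a \lor \lnot \lnot a \lor \lnot b) \land (\lnot b \to c) \land (c \to \lnot b)   [eliminate \leftrightarrow]
≡ (\lnot \lnot a \lor \lnot \lnot a \lor \lnot b) \land (\lnot \lnot b \lor c) \land (c \to \lnot b)   [eliminate \to]
≡ (\lnot \lnot a \lor \lnot \lnot a \lor \lnot b) \land (\lnot \lnot b \lor c) \land (\lnot c \lor \lnot b)   [eliminate \to]
≡ (a \lor \lnot \lnot a \lor \lnot b) \land (\lnot \lnot b \lor c) \land (\lnot c \lor \lnot b)   [double negation]
≡ (a \lor a \lor \lnot b) \land (\lnot \lnot b \lor c) \land (\lnot c \lor \lnot b)   [double negation]
≡ (a \lor a \lor \lnot b) \land (b \lor c) \land (\lnot c \lor \lnot b)   [double negation]
≡ (a \lor \lnot b) \land (b \lor c) \land (\lnot c \lor \lnot b)   [simplify]

(a \lor \lnot b) \land (b \lor c) \land (\lnot c \lor \lnot b)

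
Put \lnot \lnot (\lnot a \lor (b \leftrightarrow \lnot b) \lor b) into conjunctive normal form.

\lnot \lnot (\lnot a \lor (b \leftrightarrow \lnot b) \lor b)
≡ \lnot \lnot (\lnot a \lor ((b \to \lnot b) \land (\lnot b \to b)) \lor b)   [eliminate \leftrightarrow]
≡ \lnot \lnot (\lnot a \lor ((\lnot b \lor \lnot b) \land (\lnot b \to b)) \lor b)   [eliminate \to]
≡ \lnot \lnot (\lnot a \lor ((\lnot b \lor \lnot b) \land (\lnot \lnot b \lor b)) \lor b)   [eliminate \to]
≡ \lnot a \lor ((\lnot b \lor \lnot b) \land (\lnot \lnot b \lor b)) \lor b   [double negation]
≡ \lnot a \lor ((\lnot b \lor \lnot b) \land (b \lor b)) \lor b   [double negation]
≡ (\lnot a \lor \lnot b \lor \lnot b \lor b) \land (\lnot a \lor b \lor b \lor b)   [distribute \lor over \land]
≡ \lnot a \lor b   [simplify]

\lnot a \lor b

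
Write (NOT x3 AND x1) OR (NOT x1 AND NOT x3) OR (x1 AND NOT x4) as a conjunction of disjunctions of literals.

(NOT x3 OR x1) AND (NOT x3 OR NOT x4)

(NOT x3 AND x1) OR (NOT x1 AND NOT x3) OR (x1 AND NOT x4)
= (NOT x3 OR NOT x1 OR x1) AND (NOT x3 OR NOT x1 OR NOT x4) AND (NOT x3 OR NOT x3 OR x1) AND (NOT x3 OR NOT x3 OR NOT x4) AND (x1 OR NOT x1 OR x1) AND (x1 OR NOT x1 OR NOT x4) AND (x1 OR NOT x3 OR x1) AND (x1 OR NOT x3 OR NOT x4)   [distribute OR over AND]
= (NOT x3 OR x1) AND (NOT x3 OR NOT x4)   [simplify]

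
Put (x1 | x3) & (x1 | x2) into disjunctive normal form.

(x1 | x3) & (x1 | x2)
≡ (x1 & x1) | (x1 & x2) | (x3 & x1) | (x3 & x2)   (distribute & over |)
≡ x1 | (x3 & x2)   (simplify)

x1 | (x3 & x2)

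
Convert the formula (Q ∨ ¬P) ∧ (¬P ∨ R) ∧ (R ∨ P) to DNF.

(Q ∧ R) ∨ (¬P ∧ R)

(Q ∨ ¬P) ∧ (¬P ∨ R) ∧ (R ∨ P)
⇔ (Q ∧ ¬P ∧ R) ∨ (Q ∧ ¬P ∧ P) ∨ (Q ∧ R ∧ R) ∨ (Q ∧ R ∧ P) ∨ (¬P ∧ ¬P ∧ R) ∨ (¬P ∧ ¬P ∧ P) ∨ (¬P ∧ R ∧ R) ∨ (¬P ∧ R ∧ P)   (distribute ∧ over ∨)
⇔ (Q ∧ R) ∨ (¬P ∧ R)   (simplify)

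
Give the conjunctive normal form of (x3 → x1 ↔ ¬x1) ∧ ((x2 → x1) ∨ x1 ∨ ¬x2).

(x3 → x1 ↔ ¬x1) ∧ ((x2 → x1) ∨ x1 ∨ ¬x2)
≡ ((x3 → x1) → ¬x1) ∧ (¬x1 → (x3 → x1)) ∧ ((x2 → x1) ∨ x1 ∨ ¬x2)
≡ (¬(x3 → x1) ∨ ¬x1) ∧ (¬x1 → (x3 → x1)) ∧ ((x2 → x1) ∨ x1 ∨ ¬x2)
≡ (¬(¬x3 ∨ x1) ∨ ¬x1) ∧ (¬x1 → (x3 → x1)) ∧ ((x2 → x1) ∨ x1 ∨ ¬x2)
≡ (¬(¬x3 ∨ x1) ∨ ¬x1) ∧ (¬¬x1 ∨ (x3 → x1)) ∧ ((x2 → x1) ∨ x1 ∨ ¬x2)
≡ (¬(¬x3 ∨ x1) ∨ ¬x1) ∧ (¬¬x1 ∨ ¬x3 ∨ x1) ∧ ((x2 → x1) ∨ x1 ∨ ¬x2)
≡ (¬(¬x3 ∨ x1) ∨ ¬x1) ∧ (¬¬x1 ∨ ¬x3 ∨ x1) ∧ (¬x2 ∨ x1 ∨ x1 ∨ ¬x2)
≡ (¬¬x3 ∧ ¬x1 ∨ ¬x1) ∧ (¬¬x1 ∨ ¬x3 ∨ x1) ∧ (¬x2 ∨ x1 ∨ x1 ∨ ¬x2)
≡ (x3 ∧ ¬x1 ∨ ¬x1) ∧ (¬¬x1 ∨ ¬x3 ∨ x1) ∧ (¬x2 ∨ x1 ∨ x1 ∨ ¬x2)
≡ (x3 ∧ ¬x1 ∨ ¬x1) ∧ (x1 ∨ ¬x3 ∨ x1) ∧ (¬x2 ∨ x1 ∨ x1 ∨ ¬x2)
≡ (x3 ∨ ¬x1) ∧ (¬x1 ∨ ¬x1) ∧ (x1 ∨ ¬x3 ∨ x1) ∧ (¬x2 ∨ x1 ∨ x1 ∨ ¬x2)
≡ ¬x1 ∧ (x1 ∨ ¬x3) ∧ (¬x2 ∨ x1)

¬x1 ∧ (x1 ∨ ¬x3) ∧ (¬x2 ∨ x1)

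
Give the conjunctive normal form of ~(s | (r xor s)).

~(s | (r xor s))
≡ ~(s | ((r | s) & ~(r & s)))   (expand xor)
≡ ~s & ~((r | s) & ~(r & s))   (De Morgan)
≡ ~s & (~(r | s) | ~~(r & s))   (De Morgan)
≡ ~s & ((~r & ~s) | ~~(r & s))   (De Morgan)
≡ ~s & ((~r & ~s) | (r & s))   (double negation)
≡ ~s & (~r | r) & (~r | s) & (~s | r) & (~s | s)   (distribute | over &)
≡ ~s & (~r | s)   (simplify)

~s & (~r | s)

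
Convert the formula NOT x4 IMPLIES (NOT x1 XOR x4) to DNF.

NOT x4 IMPLIES (NOT x1 XOR x4)
≡ NOT NOT x4 OR (NOT x1 XOR x4)   [eliminate IMPLIES]
≡ NOT NOT x4 OR (NOT x1 AND NOT x4) OR (NOT NOT x1 AND x4)   [expand XOR]
≡ x4 OR (NOT x1 AND NOT x4) OR (NOT NOT x1 AND x4)   [double negation]
≡ x4 OR (NOT x1 AND NOT x4) OR (x1 AND x4)   [double negation]
≡ x4 OR (NOT x1 AND NOT x4)   [simplify]

x4 OR (NOT x1 AND NOT x4)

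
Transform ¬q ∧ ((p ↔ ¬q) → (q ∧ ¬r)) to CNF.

¬q ∧ ((p ↔ ¬q) → (q ∧ ¬r))
≡ ¬q ∧ (¬(p ↔ ¬q) ∨ (q ∧ ¬r))
≡ ¬q ∧ (¬((p → ¬q) ∧ (¬q → p)) ∨ (q ∧ ¬r))
≡ ¬q ∧ (¬((¬p ∨ ¬q) ∧ (¬q → p)) ∨ (q ∧ ¬r))
≡ ¬q ∧ (¬((¬p ∨ ¬q) ∧ (¬¬q ∨ p)) ∨ (q ∧ ¬r))
≡ ¬q ∧ (¬(¬p ∨ ¬q) ∨ ¬(¬¬q ∨ p) ∨ (q ∧ ¬r))
≡ ¬q ∧ ((¬¬p ∧ ¬¬q) ∨ ¬(¬¬q ∨ p) ∨ (q ∧ ¬r))
≡ ¬q ∧ ((p ∧ ¬¬q) ∨ ¬(¬¬q ∨ p) ∨ (q ∧ ¬r))
≡ ¬q ∧ ((p ∧ q) ∨ ¬(¬¬q ∨ p) ∨ (q ∧ ¬r))
≡ ¬q ∧ ((p ∧ q) ∨ (¬¬¬q ∧ ¬p) ∨ (q ∧ ¬r))
≡ ¬q ∧ ((p ∧ q) ∨ (¬q ∧ ¬p) ∨ (q ∧ ¬r))
≡ ¬q ∧ (p ∨ ¬q ∨ q) ∧ (p ∨ ¬q ∨ ¬r) ∧ (p ∨ ¬p ∨ q) ∧ (p ∨ ¬p ∨ ¬r) ∧ (q ∨ ¬q ∨ q) ∧ (q ∨ ¬q ∨ ¬r) ∧ (q ∨ ¬p ∨ q) ∧ (q ∨ ¬p ∨ ¬r)
≡ ¬q ∧ (q ∨ ¬p)

¬q ∧ (q ∨ ¬p)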